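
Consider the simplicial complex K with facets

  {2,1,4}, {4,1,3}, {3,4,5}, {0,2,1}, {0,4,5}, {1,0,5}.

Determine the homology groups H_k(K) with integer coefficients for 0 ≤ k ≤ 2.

H_0 = Z,  H_1 = Z,  H_2 = 0.

Take the total order 0 < 1 < 2 < 3 < 4 < 5 on the vertex set. Then K (dimension 2) consists of the simplices:

  0-simplices (6): [0], [1], [2], [3], [4], [5]
  1-simplices (12): [0,1], [0,2], [0,4], [0,5], [1,2], [1,3], [1,4], [1,5], [2,4], [3,4], [3,5], [4,5]
  2-simplices (6): [0,1,2], [0,1,5], [0,4,5], [1,2,4], [1,3,4], [3,4,5]

so the chain groups are C_0 ≅ Z^6, C_1 ≅ Z^12, C_2 ≅ Z^6.

∂_1: C_1 → C_0 maps an edge to its endpoints' difference, ∂[p,q] = q − p. For instance
  ∂[4,5] = [5] − [4].
The 6×12 boundary matrix has rank 5 and Smith normal form diag(1,1,1,1,1).

The boundary map ∂_2: C_2 → C_1 sends each 2-simplex [p,q,r] to [q,r] − [p,r] + [p,q]. For instance
  ∂[1,3,4] = [3,4] − [1,4] + [1,3],
  ∂[3,4,5] = [4,5] − [3,5] + [3,4].
The resulting 12×6 matrix has rank 6, and its Smith normal form has invariant factors (1,1,1,1,1,1).

Reading off H_k = ker ∂_k / im ∂_{k+1}:

  H_0: rank C_0 − rank ∂_1 = 6 − 5 = 1, and the invariant factors of ∂_1 are all 1, so H_0 = Z.
  H_1: rank ker ∂_1 − rank ∂_2 = (12 − 5) − 6 = 1, and the invariant factors of ∂_2 are all 1, so H_1 = Z.
  H_2: rank ker ∂_2 − rank ∂_3 = (6 − 6) − 0 = 0, and there is no ∂_3, so H_2 = 0.

As a check, the Euler characteristic is 6 − 12 + 6 = 0, which agrees with 1 − 1 + 0 = 0.
(K is a triangulation of the cylinder S^1 x I.)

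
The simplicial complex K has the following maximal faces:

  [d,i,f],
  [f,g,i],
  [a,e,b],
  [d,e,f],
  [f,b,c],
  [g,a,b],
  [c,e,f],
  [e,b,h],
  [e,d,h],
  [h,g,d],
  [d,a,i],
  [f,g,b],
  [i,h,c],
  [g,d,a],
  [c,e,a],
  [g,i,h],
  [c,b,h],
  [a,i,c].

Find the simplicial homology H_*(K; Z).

Take the total order a < b < c < d < e < f < g < h < i on the vertex set. Then K (dimension 2) consists of the simplices:

  0-simplices (9): a, b, c, d, e, f, g, h, i
  1-simplices (27): ab, ac, ad, ae, ag, ai, bc, be, bf, bg, bh, ce, cf, ch, ci, de, df, dg, dh, di, ef, eh, fg, fi, gh, gi, hi
  2-simplices (18): abe, abg, ace, aci, adg, adi, bcf, bch, beh, bfg, cef, chi, def, deh, dfi, dgh, fgi, ghi

Hence C_0 ≅ Z^9, C_1 ≅ Z^27, C_2 ≅ Z^18.

Boundary ∂_1: C_1 → C_0 maps an edge to its endpoints' difference, ∂[p,q] = q − p. For instance
  ∂ab = b − a.
As a 9×27 matrix over Z this has rank 8, with invariant factors (1,1,1,1,1,1,1,1).

Boundary ∂_2: C_2 → C_1 maps a triangle to the signed sum of its edges. For instance
  ∂ghi = hi − gi + gh,
  ∂dgh = gh − dh + dg.
As a 27×18 matrix over Z this has rank 18, with invariant factors (1,1,1,1,1,1,1,1,1,1,1,1,1,1,1,1,1,2).

Computing H_k = (kernel of ∂_k) / (image of ∂_{k+1}):

  H_0: rank C_0 − rank ∂_1 = 9 − 8 = 1, and the invariant factors of ∂_1 are all 1, so H_0 ≅ Z.
  H_1: rank ker ∂_1 − rank ∂_2 = (27 − 8) − 18 = 1, and ∂_2 has invariant factor 2 > 1, so H_1 ≅ Z ⊕ Z/2Z.
  H_2: rank ker ∂_2 − rank ∂_3 = (18 − 18) − 0 = 0, and there is no ∂_3, so H_2 ≅ 0.

As a check, the Euler characteristic is 9 − 27 + 18 = 0, which agrees with 1 − 1 + 0 = 0.

H_0 ≅ Z,  H_1 ≅ Z ⊕ Z/2Z,  H_2 = 0.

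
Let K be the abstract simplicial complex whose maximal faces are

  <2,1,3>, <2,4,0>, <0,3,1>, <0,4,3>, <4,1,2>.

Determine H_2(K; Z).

H_2 = 0.

We work with the vertex ordering 0 < 1 < 2 < 3 < 4. The simplices of K, each written with vertices in increasing order, are:

  0-simplices (5): [0], [1], [2], [3], [4]
  1-simplices (10): [0,1], [0,2], [0,3], [0,4], [1,2], [1,3], [1,4], [2,3], [2,4], [3,4]
  2-simplices (5): [0,1,3], [0,2,4], [0,3,4], [1,2,3], [1,2,4]

Hence C_0 ≅ Z^5, C_1 ≅ Z^10, C_2 ≅ Z^5.

∂_1: C_1 → C_0 maps an edge to its endpoints' difference, ∂[p,q] = q − p.
The resulting 5×10 matrix has rank 4, and its Smith normal form has invariant factors (1,1,1,1).

The boundary map ∂_2: C_2 → C_1 maps a triangle to the signed sum of its edges. For instance
  ∂[0,3,4] = [3,4] − [0,4] + [0,3],
  ∂[1,2,4] = [2,4] − [1,4] + [1,2].
The 10×5 boundary matrix has rank 5 and Smith normal form diag(1,1,1,1,1).

Computing H_k = (kernel of ∂_k) / (image of ∂_{k+1}):

  H_2: rank ker ∂_2 − rank ∂_3 = (5 − 5) − 0 = 0, and there is no ∂_3, so H_2 ≅ 0.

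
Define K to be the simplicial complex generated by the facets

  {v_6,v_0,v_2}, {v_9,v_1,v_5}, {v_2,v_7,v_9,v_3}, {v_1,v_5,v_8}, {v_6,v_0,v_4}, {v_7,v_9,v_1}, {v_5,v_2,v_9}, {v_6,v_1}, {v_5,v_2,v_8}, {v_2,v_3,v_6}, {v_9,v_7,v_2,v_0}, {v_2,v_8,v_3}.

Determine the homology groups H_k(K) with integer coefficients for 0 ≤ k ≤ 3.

K has 10 vertices, 24 edges, 16 triangles, 2 3-simplices.
rank ∂_0 = 0, rank ∂_1 = 9 ⇒ b_0 = 10 − 0 − 9 = 1; all invariant factors of ∂_1 are 1 so no torsion. So H_0 ≅ Z.
rank ∂_1 = 9, rank ∂_2 = 14 ⇒ b_1 = 24 − 9 − 14 = 1; all invariant factors of ∂_2 are 1 so no torsion. So H_1 ≅ Z.
rank ∂_2 = 14, rank ∂_3 = 2 ⇒ b_2 = 16 − 14 − 2 = 0; all invariant factors of ∂_3 are 1 so no torsion. So H_2 ≅ 0.
rank ∂_3 = 2, rank ∂_4 = 0 ⇒ b_3 = 2 − 2 − 0 = 0. So H_3 ≅ 0.

H_0 = Z,  H_1 = Z,  H_2 = 0,  H_3 = 0.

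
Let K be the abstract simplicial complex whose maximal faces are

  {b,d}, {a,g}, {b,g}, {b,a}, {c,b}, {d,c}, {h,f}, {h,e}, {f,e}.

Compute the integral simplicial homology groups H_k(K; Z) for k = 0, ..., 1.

H_0 ≅ Z^2,  H_1 ≅ Z^3.

Order the vertices as a < b < c < d < e < f < g < h. Listing each simplex with vertices in this order, K has dimension 1 with simplices:

  0-simplices (8): a, b, c, d, e, f, g, h
  1-simplices (9): ab, ag, bc, bd, bg, cd, ef, eh, fh

so the chain groups are C_0 ≅ Z^8, C_1 ≅ Z^9.

∂_1: C_1 → C_0 maps an edge to its endpoints' difference, ∂[p,q] = q − p.
This gives a 8×9 integer matrix of rank 6; reducing to Smith normal form yields diagonal entries (1,1,1,1,1,1).

Now H_k = ker ∂_k / im ∂_{k+1}, so:

  H_0: rank C_0 − rank ∂_1 = 8 − 6 = 2, and the invariant factors of ∂_1 are all 1, so H_0 = Z^2.
  H_1: rank ker ∂_1 − rank ∂_2 = (9 − 6) − 0 = 3, and there is no ∂_2, so H_1 = Z^3.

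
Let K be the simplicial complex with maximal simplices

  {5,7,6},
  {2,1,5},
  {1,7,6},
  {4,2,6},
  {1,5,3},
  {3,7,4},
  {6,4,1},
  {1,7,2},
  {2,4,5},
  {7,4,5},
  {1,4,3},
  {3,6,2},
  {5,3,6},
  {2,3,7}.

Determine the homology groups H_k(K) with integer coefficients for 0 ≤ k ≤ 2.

H_0 ≅ Z,  H_1 ≅ Z^2,  H_2 ≅ Z.

K has 7 vertices, 21 edges, 14 triangles.
rank ∂_0 = 0, rank ∂_1 = 6 ⇒ b_0 = 7 − 0 − 6 = 1; all invariant factors of ∂_1 are 1 so no torsion. So H_0 = Z.
rank ∂_1 = 6, rank ∂_2 = 13 ⇒ b_1 = 21 − 6 − 13 = 2; all invariant factors of ∂_2 are 1 so no torsion. So H_1 = Z^2.
rank ∂_2 = 13, rank ∂_3 = 0 ⇒ b_2 = 14 − 13 − 0 = 1. So H_2 = Z.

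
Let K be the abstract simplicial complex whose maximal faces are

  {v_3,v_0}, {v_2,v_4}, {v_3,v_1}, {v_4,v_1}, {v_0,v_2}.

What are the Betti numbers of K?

Take the total order v_0 < v_1 < v_2 < v_3 < v_4 on the vertex set. Then K (dimension 1) consists of the simplices:

  0-simplices (5): [v_0], [v_1], [v_2], [v_3], [v_4]
  1-simplices (5): [v_0,v_2], [v_0,v_3], [v_1,v_3], [v_1,v_4], [v_2,v_4]

so the chain groups are C_0 ≅ Z^5, C_1 ≅ Z^5.

Boundary ∂_1: C_1 → C_0 is given by ∂[p,q] = [q] − [p].
This gives a 5×5 integer matrix of rank 4; reducing to Smith normal form yields diagonal entries (1,1,1,1).

From H_k ≅ ker(∂_k) / im(∂_{k+1}) we obtain:

  H_0: rank C_0 − rank ∂_1 = 5 − 4 = 1, and the invariant factors of ∂_1 are all 1, so H_0 ≅ Z.
  H_1: rank ker ∂_1 − rank ∂_2 = (5 − 4) − 0 = 1, and there is no ∂_2, so H_1 ≅ Z.

Hence the Betti numbers are b_0 = 1, b_1 = 1.

b_0 = 1, b_1 = 1.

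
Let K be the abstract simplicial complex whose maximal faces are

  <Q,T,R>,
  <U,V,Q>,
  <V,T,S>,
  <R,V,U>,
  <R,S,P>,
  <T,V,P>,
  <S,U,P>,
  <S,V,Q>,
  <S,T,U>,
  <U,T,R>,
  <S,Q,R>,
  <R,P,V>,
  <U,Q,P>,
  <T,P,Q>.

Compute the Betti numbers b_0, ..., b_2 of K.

b_0 = 1, b_1 = 2, b_2 = 1.

K has 7 vertices, 21 edges, 14 triangles.
rank ∂_0 = 0, rank ∂_1 = 6 ⇒ b_0 = 7 − 0 − 6 = 1; all invariant factors of ∂_1 are 1 so no torsion. So H_0 ≅ Z.
rank ∂_1 = 6, rank ∂_2 = 13 ⇒ b_1 = 21 − 6 − 13 = 2; all invariant factors of ∂_2 are 1 so no torsion. So H_1 ≅ Z^2.
rank ∂_2 = 13, rank ∂_3 = 0 ⇒ b_2 = 14 − 13 − 0 = 1. So H_2 ≅ Z.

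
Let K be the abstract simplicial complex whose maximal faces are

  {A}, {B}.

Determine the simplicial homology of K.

H_0 = Z^2.

Take the total order A < B on the vertex set. Then K (dimension 0) consists of the simplices:

  0-simplices (2): A, B

Hence C_0 ≅ Z^2.

Now H_k = ker ∂_k / im ∂_{k+1}, so:

  H_0: rank C_0 − rank ∂_1 = 2 − 0 = 2, and there is no ∂_1, so H_0 ≅ Z^2.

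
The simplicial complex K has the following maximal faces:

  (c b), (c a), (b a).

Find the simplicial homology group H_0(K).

We work with the vertex ordering a < b < c. The simplices of K, each written with vertices in increasing order, are:

  0-simplices (3): a, b, c
  1-simplices (3): ab, ac, bc

so the chain groups are C_0 ≅ Z^3, C_1 ≅ Z^3.

Boundary ∂_1: C_1 → C_0 sends each edge [p,q] (with p < q) to q − p. For instance
  ∂ac = c − a.
As a 3×3 matrix over Z this has rank 2, with invariant factors (1,1).

From H_k ≅ ker(∂_k) / im(∂_{k+1}) we obtain:

  H_0: rank C_0 − rank ∂_1 = 3 − 2 = 1, and the invariant factors of ∂_1 are all 1, so H_0 = Z.

H_0 ≅ Z.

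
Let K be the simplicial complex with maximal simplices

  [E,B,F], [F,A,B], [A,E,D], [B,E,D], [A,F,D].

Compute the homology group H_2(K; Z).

H_2 = 0.

Fix the vertex order A < B < D < E < F and write every simplex with vertices in increasing order. Then dim K = 2 and the simplices of K are:

  0-simplices (5): A, B, D, E, F
  1-simplices (10): AB, AD, AE, AF, BD, BE, BF, DE, DF, EF
  2-simplices (5): ABF, ADE, ADF, BDE, BEF

so the chain groups are C_0 ≅ Z^5, C_1 ≅ Z^10, C_2 ≅ Z^5.

∂_1: C_1 → C_0 is given by ∂[p,q] = [q] − [p]. For instance
  ∂AB = B − A.
The 5×10 boundary matrix has rank 4 and Smith normal form diag(1,1,1,1).

Boundary ∂_2: C_2 → C_1 acts by ∂[p,q,r] = [q,r] − [p,r] + [p,q]. For instance
  ∂ADF = DF − AF + AD,
  ∂BDE = DE − BE + BD.
This gives a 10×5 integer matrix of rank 5; reducing to Smith normal form yields diagonal entries (1,1,1,1,1).

Now H_k = ker ∂_k / im ∂_{k+1}, so:

  H_2: rank ker ∂_2 − rank ∂_3 = (5 − 5) − 0 = 0, and there is no ∂_3, so H_2 = 0.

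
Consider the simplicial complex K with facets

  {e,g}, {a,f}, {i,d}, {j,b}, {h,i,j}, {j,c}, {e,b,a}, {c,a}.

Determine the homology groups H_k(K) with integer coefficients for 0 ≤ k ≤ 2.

H_0 ≅ Z,  H_1 ≅ Z,  H_2 = 0.

Take the total order a < b < c < d < e < f < g < h < i < j on the vertex set. Then K (dimension 2) consists of the simplices:

  0-simplices (10): a, b, c, d, e, f, g, h, i, j
  1-simplices (12): ab, ac, ae, af, be, bj, cj, di, eg, hi, hj, ij
  2-simplices (2): abe, hij

giving chain groups C_0 ≅ Z^10, C_1 ≅ Z^12, C_2 ≅ Z^2.

Boundary ∂_1: C_1 → C_0 maps an edge to its endpoints' difference, ∂[p,q] = q − p. For instance
  ∂cj = j − c.
The 10×12 boundary matrix has rank 9 and Smith normal form diag(1,1,1,1,1,1,1,1,1).

The boundary map ∂_2: C_2 → C_1 acts by ∂[p,q,r] = [q,r] − [p,r] + [p,q]. For instance
  ∂abe = be − ae + ab,
  ∂hij = ij − hj + hi.
This gives a 12×2 integer matrix of rank 2; reducing to Smith normal form yields diagonal entries (1,1).

Computing H_k = (kernel of ∂_k) / (image of ∂_{k+1}):

  H_0: rank C_0 − rank ∂_1 = 10 − 9 = 1, and the invariant factors of ∂_1 are all 1, so H_0 ≅ Z.
  H_1: rank ker ∂_1 − rank ∂_2 = (12 − 9) − 2 = 1, and the invariant factors of ∂_2 are all 1, so H_1 ≅ Z.
  H_2: rank ker ∂_2 − rank ∂_3 = (2 − 2) − 0 = 0, and there is no ∂_3, so H_2 ≅ 0.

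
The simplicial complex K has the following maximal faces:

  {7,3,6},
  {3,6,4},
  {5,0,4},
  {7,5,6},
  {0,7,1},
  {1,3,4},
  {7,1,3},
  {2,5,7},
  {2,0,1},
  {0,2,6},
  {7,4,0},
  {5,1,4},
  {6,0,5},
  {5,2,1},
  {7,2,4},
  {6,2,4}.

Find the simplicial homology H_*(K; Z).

Fix the vertex order 0 < 1 < 2 < 3 < 4 < 5 < 6 < 7 and write every simplex with vertices in increasing order. Then dim K = 2 and the simplices of K are:

  0-simplices (8): [0], [1], [2], [3], [4], [5], [6], [7]
  1-simplices (24): (24 of them)
  2-simplices (16): [0,1,2], [0,1,7], [0,2,6], [0,4,5], [0,4,7], [0,5,6], [1,2,5], [1,3,4], [1,3,7], [1,4,5], [2,4,6], [2,4,7], [2,5,7], [3,4,6], [3,6,7], [5,6,7]

so the chain groups are C_0 ≅ Z^8, C_1 ≅ Z^24, C_2 ≅ Z^16.

The boundary map ∂_1: C_1 → C_0 is given by ∂[p,q] = [q] − [p]. For instance
  ∂[2,7] = [7] − [2].
The resulting 8×24 matrix has rank 7, and its Smith normal form has invariant factors (1,1,1,1,1,1,1).

∂_2: C_2 → C_1 acts by ∂[p,q,r] = [q,r] − [p,r] + [p,q]. For instance
  ∂[1,4,5] = [4,5] − [1,5] + [1,4],
  ∂[1,3,4] = [3,4] − [1,4] + [1,3].
As a 24×16 matrix over Z this has rank 15, with invariant factors (1,1,1,1,1,1,1,1,1,1,1,1,1,1,1).

From H_k ≅ ker(∂_k) / im(∂_{k+1}) we obtain:

  H_0: rank C_0 − rank ∂_1 = 8 − 7 = 1, and the invariant factors of ∂_1 are all 1, so H_0 ≅ Z.
  H_1: rank ker ∂_1 − rank ∂_2 = (24 − 7) − 15 = 2, and the invariant factors of ∂_2 are all 1, so H_1 ≅ Z^2.
  H_2: rank ker ∂_2 − rank ∂_3 = (16 − 15) − 0 = 1, and there is no ∂_3, so H_2 ≅ Z.

As a check, the Euler characteristic is 8 − 24 + 16 = 0, which agrees with 1 − 2 + 1 = 0.
(K is a triangulation of the torus T^2.)

H_0 = Z,  H_1 = Z^2,  H_2 = Z.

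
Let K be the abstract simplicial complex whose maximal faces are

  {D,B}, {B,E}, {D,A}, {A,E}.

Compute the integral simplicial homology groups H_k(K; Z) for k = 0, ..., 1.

H_0 = Z,  H_1 = Z.

We work with the vertex ordering A < B < D < E. The simplices of K, each written with vertices in increasing order, are:

  0-simplices (4): A, B, D, E
  1-simplices (4): AD, AE, BD, BE

so the chain groups are C_0 ≅ Z^4, C_1 ≅ Z^4.

The boundary map ∂_1: C_1 → C_0 sends each edge [p,q] (with p < q) to q − p. For instance
  ∂AE = E − A.
The resulting 4×4 matrix has rank 3, and its Smith normal form has invariant factors (1,1,1).

Computing H_k = (kernel of ∂_k) / (image of ∂_{k+1}):

  H_0: rank C_0 − rank ∂_1 = 4 − 3 = 1, and the invariant factors of ∂_1 are all 1, so H_0 ≅ Z.
  H_1: rank ker ∂_1 − rank ∂_2 = (4 − 3) − 0 = 1, and there is no ∂_2, so H_1 ≅ Z.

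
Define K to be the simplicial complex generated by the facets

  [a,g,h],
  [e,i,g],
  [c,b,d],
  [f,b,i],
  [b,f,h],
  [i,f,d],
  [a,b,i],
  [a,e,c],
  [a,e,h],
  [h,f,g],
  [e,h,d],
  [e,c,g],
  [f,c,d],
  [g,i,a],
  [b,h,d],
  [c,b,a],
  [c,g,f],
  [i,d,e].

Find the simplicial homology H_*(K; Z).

K has 9 vertices, 27 edges, 18 triangles.
rank ∂_0 = 0, rank ∂_1 = 8 ⇒ b_0 = 9 − 0 − 8 = 1; all invariant factors of ∂_1 are 1 so no torsion. So H_0 ≅ Z.
rank ∂_1 = 8, rank ∂_2 = 18 ⇒ b_1 = 27 − 8 − 18 = 1; ∂_2 has invariant factor(s) [2] giving torsion. So H_1 ≅ Z ⊕ Z/2Z.
rank ∂_2 = 18, rank ∂_3 = 0 ⇒ b_2 = 18 − 18 − 0 = 0. So H_2 ≅ 0.

H_0 ≅ Z,  H_1 ≅ Z ⊕ Z/2Z,  H_2 = 0.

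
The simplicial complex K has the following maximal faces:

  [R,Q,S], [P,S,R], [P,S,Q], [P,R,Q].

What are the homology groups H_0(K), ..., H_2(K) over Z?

H_0 = Z,  H_1 = 0,  H_2 = Z.

Take the total order P < Q < R < S on the vertex set. Then K (dimension 2) consists of the simplices:

  0-simplices (4): P, Q, R, S
  1-simplices (6): PQ, PR, PS, QR, QS, RS
  2-simplices (4): PQR, PQS, PRS, QRS

so the chain groups are C_0 ≅ Z^4, C_1 ≅ Z^6, C_2 ≅ Z^4.

∂_1: C_1 → C_0 maps an edge to its endpoints' difference, ∂[p,q] = q − p.
The resulting 4×6 matrix has rank 3, and its Smith normal form has invariant factors (1,1,1).

Boundary ∂_2: C_2 → C_1 sends each 2-simplex [p,q,r] to [q,r] − [p,r] + [p,q]. For instance
  ∂PQS = QS − PS + PQ,
  ∂QRS = RS − QS + QR.
This gives a 6×4 integer matrix of rank 3; reducing to Smith normal form yields diagonal entries (1,1,1).

Now H_k = ker ∂_k / im ∂_{k+1}, so:

  H_0: rank C_0 − rank ∂_1 = 4 − 3 = 1, and the invariant factors of ∂_1 are all 1, so H_0 = Z.
  H_1: rank ker ∂_1 − rank ∂_2 = (6 − 3) − 3 = 0, and the invariant factors of ∂_2 are all 1, so H_1 = 0.
  H_2: rank ker ∂_2 − rank ∂_3 = (4 − 3) − 0 = 1, and there is no ∂_3, so H_2 = Z.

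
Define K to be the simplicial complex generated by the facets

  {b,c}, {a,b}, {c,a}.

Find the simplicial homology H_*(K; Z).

H_0 ≅ Z,  H_1 ≅ Z.

Fix the vertex order a < b < c and write every simplex with vertices in increasing order. Then dim K = 1 and the simplices of K are:

  0-simplices (3): a, b, c
  1-simplices (3): ab, ac, bc

Hence C_0 ≅ Z^3, C_1 ≅ Z^3.

Boundary ∂_1: C_1 → C_0 is given by ∂[p,q] = [q] − [p]. For instance
  ∂bc = c − b.
The resulting 3×3 matrix has rank 2, and its Smith normal form has invariant factors (1,1).

Computing H_k = (kernel of ∂_k) / (image of ∂_{k+1}):

  H_0: rank C_0 − rank ∂_1 = 3 − 2 = 1, and the invariant factors of ∂_1 are all 1, so H_0 = Z.
  H_1: rank ker ∂_1 − rank ∂_2 = (3 − 2) − 0 = 1, and there is no ∂_2, so H_1 = Z.

As a check, the Euler characteristic is 3 − 3 = 0, which agrees with 1 − 1 = 0.
(K is a triangulation of the circle S^1.)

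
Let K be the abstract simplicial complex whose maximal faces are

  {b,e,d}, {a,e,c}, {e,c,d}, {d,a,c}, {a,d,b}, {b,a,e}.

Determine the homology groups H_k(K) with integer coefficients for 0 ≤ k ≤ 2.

Take the total order a < b < c < d < e on the vertex set. Then K (dimension 2) consists of the simplices:

  0-simplices (5): a, b, c, d, e
  1-simplices (9): ab, ac, ad, ae, bd, be, cd, ce, de
  2-simplices (6): abd, abe, acd, ace, bde, cde

Hence C_0 ≅ Z^5, C_1 ≅ Z^9, C_2 ≅ Z^6.

Boundary ∂_1: C_1 → C_0 maps an edge to its endpoints' difference, ∂[p,q] = q − p.
The resulting 5×9 matrix has rank 4, and its Smith normal form has invariant factors (1,1,1,1).

The boundary map ∂_2: C_2 → C_1 acts by ∂[p,q,r] = [q,r] − [p,r] + [p,q]. For instance
  ∂acd = cd − ad + ac,
  ∂bde = de − be + bd.
The resulting 9×6 matrix has rank 5, and its Smith normal form has invariant factors (1,1,1,1,1).

Computing H_k = (kernel of ∂_k) / (image of ∂_{k+1}):

  H_0: rank C_0 − rank ∂_1 = 5 − 4 = 1, and the invariant factors of ∂_1 are all 1, so H_0 = Z.
  H_1: rank ker ∂_1 − rank ∂_2 = (9 − 4) − 5 = 0, and the invariant factors of ∂_2 are all 1, so H_1 = 0.
  H_2: rank ker ∂_2 − rank ∂_3 = (6 − 5) − 0 = 1, and there is no ∂_3, so H_2 = Z.

As a check, the Euler characteristic is 5 − 9 + 6 = 2, which agrees with 1 − 0 + 1 = 2.
(K is a triangulation of the 2-sphere S^2.)

H_0 = Z,  H_1 = 0,  H_2 = Z.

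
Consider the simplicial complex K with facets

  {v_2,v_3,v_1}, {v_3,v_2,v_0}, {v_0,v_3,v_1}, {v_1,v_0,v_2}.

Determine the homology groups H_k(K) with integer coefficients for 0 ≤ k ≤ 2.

H_0 = Z,  H_1 = 0,  H_2 = Z.

K has 4 vertices, 6 edges, 4 triangles.
rank ∂_0 = 0, rank ∂_1 = 3 ⇒ b_0 = 4 − 0 − 3 = 1; all invariant factors of ∂_1 are 1 so no torsion. So H_0 ≅ Z.
rank ∂_1 = 3, rank ∂_2 = 3 ⇒ b_1 = 6 − 3 − 3 = 0; all invariant factors of ∂_2 are 1 so no torsion. So H_1 ≅ 0.
rank ∂_2 = 3, rank ∂_3 = 0 ⇒ b_2 = 4 − 3 − 0 = 1. So H_2 ≅ Z.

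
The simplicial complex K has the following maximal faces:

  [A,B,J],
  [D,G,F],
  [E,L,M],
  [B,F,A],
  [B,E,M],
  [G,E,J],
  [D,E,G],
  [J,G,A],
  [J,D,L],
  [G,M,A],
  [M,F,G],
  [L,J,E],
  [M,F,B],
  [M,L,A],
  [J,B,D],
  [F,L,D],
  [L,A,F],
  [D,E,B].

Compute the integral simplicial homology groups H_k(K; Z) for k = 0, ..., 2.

We work with the vertex ordering A < B < D < E < F < G < J < L < M. The simplices of K, each written with vertices in increasing order, are:

  0-simplices (9): A, B, D, E, F, G, J, L, M
  1-simplices (27): AB, AF, AG, AJ, AL, AM, BD, BE, BF, BJ, BM, DE, DF, DG, DJ, DL, EG, EJ, EL, EM, FG, FL, FM, GJ, GM, JL, LM
  2-simplices (18): ABF, ABJ, AFL, AGJ, AGM, ALM, BDE, BDJ, BEM, BFM, DEG, DFG, DFL, DJL, EGJ, EJL, ELM, FGM

Hence C_0 ≅ Z^9, C_1 ≅ Z^27, C_2 ≅ Z^18.

The boundary map ∂_1: C_1 → C_0 is given by ∂[p,q] = [q] − [p].
This gives a 9×27 integer matrix of rank 8; reducing to Smith normal form yields diagonal entries (1,1,1,1,1,1,1,1).

∂_2: C_2 → C_1 maps a triangle to the signed sum of its edges. For instance
  ∂AGJ = GJ − AJ + AG,
  ∂BDJ = DJ − BJ + BD.
The 27×18 boundary matrix has rank 18 and Smith normal form diag(1,1,1,1,1,1,1,1,1,1,1,1,1,1,1,1,1,2).

Now H_k = ker ∂_k / im ∂_{k+1}, so:

  H_0: rank C_0 − rank ∂_1 = 9 − 8 = 1, and the invariant factors of ∂_1 are all 1, so H_0 = Z.
  H_1: rank ker ∂_1 − rank ∂_2 = (27 − 8) − 18 = 1, and ∂_2 has invariant factor 2 > 1, so H_1 = Z ⊕ Z/2.
  H_2: rank ker ∂_2 − rank ∂_3 = (18 − 18) − 0 = 0, and there is no ∂_3, so H_2 = 0.

As a check, the Euler characteristic is 9 − 27 + 18 = 0, which agrees with 1 − 1 + 0 = 0.

H_0 = Z,  H_1 = Z ⊕ Z/2,  H_2 = 0.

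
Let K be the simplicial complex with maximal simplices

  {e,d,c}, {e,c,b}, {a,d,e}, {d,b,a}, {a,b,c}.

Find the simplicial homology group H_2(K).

We work with the vertex ordering a < b < c < d < e. The simplices of K, each written with vertices in increasing order, are:

  0-simplices (5): a, b, c, d, e
  1-simplices (10): ab, ac, ad, ae, bc, bd, be, cd, ce, de
  2-simplices (5): abc, abd, ade, bce, cde

giving chain groups C_0 ≅ Z^5, C_1 ≅ Z^10, C_2 ≅ Z^5.

The boundary map ∂_1: C_1 → C_0 is given by ∂[p,q] = [q] − [p].
As a 5×10 matrix over Z this has rank 4, with invariant factors (1,1,1,1).

∂_2: C_2 → C_1 sends each 2-simplex [p,q,r] to [q,r] − [p,r] + [p,q]. For instance
  ∂abd = bd − ad + ab,
  ∂abc = bc − ac + ab.
The resulting 10×5 matrix has rank 5, and its Smith normal form has invariant factors (1,1,1,1,1).

Now H_k = ker ∂_k / im ∂_{k+1}, so:

  H_2: rank ker ∂_2 − rank ∂_3 = (5 − 5) − 0 = 0, and there is no ∂_3, so H_2 = 0.

H_2 = 0.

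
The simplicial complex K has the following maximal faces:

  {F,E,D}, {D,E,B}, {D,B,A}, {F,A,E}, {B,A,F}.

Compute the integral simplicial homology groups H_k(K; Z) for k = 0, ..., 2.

Fix the vertex order A < B < D < E < F and write every simplex with vertices in increasing order. Then dim K = 2 and the simplices of K are:

  0-simplices (5): A, B, D, E, F
  1-simplices (10): AB, AD, AE, AF, BD, BE, BF, DE, DF, EF
  2-simplices (5): ABD, ABF, AEF, BDE, DEF

so the chain groups are C_0 ≅ Z^5, C_1 ≅ Z^10, C_2 ≅ Z^5.

Boundary ∂_1: C_1 → C_0 maps an edge to its endpoints' difference, ∂[p,q] = q − p.
The 5×10 boundary matrix has rank 4 and Smith normal form diag(1,1,1,1).

∂_2: C_2 → C_1 sends each 2-simplex [p,q,r] to [q,r] − [p,r] + [p,q]. For instance
  ∂ABD = BD − AD + AB,
  ∂AEF = EF − AF + AE.
The 10×5 boundary matrix has rank 5 and Smith normal form diag(1,1,1,1,1).

From H_k ≅ ker(∂_k) / im(∂_{k+1}) we obtain:

  H_0: rank C_0 − rank ∂_1 = 5 − 4 = 1, and the invariant factors of ∂_1 are all 1, so H_0 = Z.
  H_1: rank ker ∂_1 − rank ∂_2 = (10 − 4) − 5 = 1, and the invariant factors of ∂_2 are all 1, so H_1 = Z.
  H_2: rank ker ∂_2 − rank ∂_3 = (5 − 5) − 0 = 0, and there is no ∂_3, so H_2 = 0.

(K is a triangulation of the Möbius band.)

H_0 = Z,  H_1 = Z,  H_2 = 0.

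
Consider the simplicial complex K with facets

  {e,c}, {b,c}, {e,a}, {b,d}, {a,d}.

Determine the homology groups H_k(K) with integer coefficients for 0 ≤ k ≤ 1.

Order the vertices as a < b < c < d < e. Listing each simplex with vertices in this order, K has dimension 1 with simplices:

  0-simplices (5): a, b, c, d, e
  1-simplices (5): ad, ae, bc, bd, ce

giving chain groups C_0 ≅ Z^5, C_1 ≅ Z^5.

∂_1: C_1 → C_0 sends each edge [p,q] (with p < q) to q − p. For instance
  ∂ae = e − a.
As a 5×5 matrix over Z this has rank 4, with invariant factors (1,1,1,1).

Reading off H_k = ker ∂_k / im ∂_{k+1}:

  H_0: rank C_0 − rank ∂_1 = 5 − 4 = 1, and the invariant factors of ∂_1 are all 1, so H_0 = Z.
  H_1: rank ker ∂_1 − rank ∂_2 = (5 − 4) − 0 = 1, and there is no ∂_2, so H_1 = Z.

As a check, the Euler characteristic is 5 − 5 = 0, which agrees with 1 − 1 = 0.

H_0 ≅ Z,  H_1 ≅ Z.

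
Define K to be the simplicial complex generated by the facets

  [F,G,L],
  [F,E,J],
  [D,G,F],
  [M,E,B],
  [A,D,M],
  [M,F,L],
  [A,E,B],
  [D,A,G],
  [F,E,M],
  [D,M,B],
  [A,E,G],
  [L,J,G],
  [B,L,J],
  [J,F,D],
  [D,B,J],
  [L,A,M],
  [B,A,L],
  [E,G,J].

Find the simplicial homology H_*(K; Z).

Fix the vertex order A < B < D < E < F < G < J < L < M and write every simplex with vertices in increasing order. Then dim K = 2 and the simplices of K are:

  0-simplices (9): A, B, D, E, F, G, J, L, M
  1-simplices (27): AB, AD, AE, AG, AL, AM, BD, BE, BJ, BL, BM, DF, DG, DJ, DM, EF, EG, EJ, EM, FG, FJ, FL, FM, GJ, GL, JL, LM
  2-simplices (18): ABE, ABL, ADG, ADM, AEG, ALM, BDJ, BDM, BEM, BJL, DFG, DFJ, EFJ, EFM, EGJ, FGL, FLM, GJL

so the chain groups are C_0 ≅ Z^9, C_1 ≅ Z^27, C_2 ≅ Z^18.

∂_1: C_1 → C_0 sends each edge [p,q] (with p < q) to q − p. For instance
  ∂FM = M − F.
As a 9×27 matrix over Z this has rank 8, with invariant factors (1,1,1,1,1,1,1,1).

∂_2: C_2 → C_1 maps a triangle to the signed sum of its edges. For instance
  ∂FGL = GL − FL + FG,
  ∂BJL = JL − BL + BJ.
The 27×18 boundary matrix has rank 18 and Smith normal form diag(1,1,1,1,1,1,1,1,1,1,1,1,1,1,1,1,1,2).

Reading off H_k = ker ∂_k / im ∂_{k+1}:

  H_0: rank C_0 − rank ∂_1 = 9 − 8 = 1, and the invariant factors of ∂_1 are all 1, so H_0 = Z.
  H_1: rank ker ∂_1 − rank ∂_2 = (27 − 8) − 18 = 1, and ∂_2 has invariant factor 2 > 1, so H_1 = Z × Z/2.
  H_2: rank ker ∂_2 − rank ∂_3 = (18 − 18) − 0 = 0, and there is no ∂_3, so H_2 = 0.

H_0 = Z,  H_1 = Z × Z/2,  H_2 = 0.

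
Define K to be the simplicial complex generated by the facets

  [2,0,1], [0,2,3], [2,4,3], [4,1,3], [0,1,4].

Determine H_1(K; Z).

H_1 = Z.

We work with the vertex ordering 0 < 1 < 2 < 3 < 4. The simplices of K, each written with vertices in increasing order, are:

  0-simplices (5): [0], [1], [2], [3], [4]
  1-simplices (10): [0,1], [0,2], [0,3], [0,4], [1,2], [1,3], [1,4], [2,3], [2,4], [3,4]
  2-simplices (5): [0,1,2], [0,1,4], [0,2,3], [1,3,4], [2,3,4]

so the chain groups are C_0 ≅ Z^5, C_1 ≅ Z^10, C_2 ≅ Z^5.

∂_1: C_1 → C_0 sends each edge [p,q] (with p < q) to q − p.
The 5×10 boundary matrix has rank 4 and Smith normal form diag(1,1,1,1).

Boundary ∂_2: C_2 → C_1 acts by ∂[p,q,r] = [q,r] − [p,r] + [p,q]. For instance
  ∂[0,1,2] = [1,2] − [0,2] + [0,1],
  ∂[0,2,3] = [2,3] − [0,3] + [0,2].
The 10×5 boundary matrix has rank 5 and Smith normal form diag(1,1,1,1,1).

Computing H_k = (kernel of ∂_k) / (image of ∂_{k+1}):

  H_1: rank ker ∂_1 − rank ∂_2 = (10 − 4) − 5 = 1, and the invariant factors of ∂_2 are all 1, so H_1 ≅ Z.

(K is a triangulation of the Möbius band.)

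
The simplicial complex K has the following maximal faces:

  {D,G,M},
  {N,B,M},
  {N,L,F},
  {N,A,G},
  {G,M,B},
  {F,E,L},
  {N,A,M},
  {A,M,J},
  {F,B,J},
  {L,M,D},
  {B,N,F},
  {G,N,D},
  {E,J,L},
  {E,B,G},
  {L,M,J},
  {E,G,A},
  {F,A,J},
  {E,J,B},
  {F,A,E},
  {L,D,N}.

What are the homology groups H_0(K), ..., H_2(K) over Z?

Fix the vertex order A < B < D < E < F < G < J < L < M < N and write every simplex with vertices in increasing order. Then dim K = 2 and the simplices of K are:

  0-simplices (10): A, B, D, E, F, G, J, L, M, N
  1-simplices (30): AE, AF, AG, AJ, AM, AN, BE, BF, BG, BJ, BM, BN, DG, DL, DM, DN, EF, EG, EJ, EL, FJ, FL, FN, GM, GN, JL, JM, LM, LN, MN
  2-simplices (20): AEF, AEG, AFJ, AGN, AJM, AMN, BEG, BEJ, BFJ, BFN, BGM, BMN, DGM, DGN, DLM, DLN, EFL, EJL, FLN, JLM

Hence C_0 ≅ Z^10, C_1 ≅ Z^30, C_2 ≅ Z^20.

The boundary map ∂_1: C_1 → C_0 maps an edge to its endpoints' difference, ∂[p,q] = q − p.
The resulting 10×30 matrix has rank 9, and its Smith normal form has invariant factors (1,1,1,1,1,1,1,1,1).

The boundary map ∂_2: C_2 → C_1 sends each 2-simplex [p,q,r] to [q,r] − [p,r] + [p,q]. For instance
  ∂AJM = JM − AM + AJ,
  ∂AFJ = FJ − AJ + AF.
The resulting 30×20 matrix has rank 20, and its Smith normal form has invariant factors (1,1,1,1,1,1,1,1,1,1,1,1,1,1,1,1,1,1,1,2).

Computing H_k = (kernel of ∂_k) / (image of ∂_{k+1}):

  H_0: rank C_0 − rank ∂_1 = 10 − 9 = 1, and the invariant factors of ∂_1 are all 1, so H_0 = Z.
  H_1: rank ker ∂_1 − rank ∂_2 = (30 − 9) − 20 = 1, and ∂_2 has invariant factor 2 > 1, so H_1 = Z ⊕ Z_2.
  H_2: rank ker ∂_2 − rank ∂_3 = (20 − 20) − 0 = 0, and there is no ∂_3, so H_2 = 0.

H_0 ≅ Z,  H_1 ≅ Z ⊕ Z_2,  H_2 = 0.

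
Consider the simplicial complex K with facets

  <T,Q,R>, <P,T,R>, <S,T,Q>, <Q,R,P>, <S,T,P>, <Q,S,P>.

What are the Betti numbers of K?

Order the vertices as P < Q < R < S < T. Listing each simplex with vertices in this order, K has dimension 2 with simplices:

  0-simplices (5): P, Q, R, S, T
  1-simplices (9): PQ, PR, PS, PT, QR, QS, QT, RT, ST
  2-simplices (6): PQR, PQS, PRT, PST, QRT, QST

giving chain groups C_0 ≅ Z^5, C_1 ≅ Z^9, C_2 ≅ Z^6.

∂_1: C_1 → C_0 sends each edge [p,q] (with p < q) to q − p. For instance
  ∂PQ = Q − P.
As a 5×9 matrix over Z this has rank 4, with invariant factors (1,1,1,1).

∂_2: C_2 → C_1 maps a triangle to the signed sum of its edges. For instance
  ∂QRT = RT − QT + QR,
  ∂PQS = QS − PS + PQ.
The 9×6 boundary matrix has rank 5 and Smith normal form diag(1,1,1,1,1).

Reading off H_k = ker ∂_k / im ∂_{k+1}:

  H_0: rank C_0 − rank ∂_1 = 5 − 4 = 1, and the invariant factors of ∂_1 are all 1, so H_0 ≅ Z.
  H_1: rank ker ∂_1 − rank ∂_2 = (9 − 4) − 5 = 0, and the invariant factors of ∂_2 are all 1, so H_1 ≅ 0.
  H_2: rank ker ∂_2 − rank ∂_3 = (6 − 5) − 0 = 1, and there is no ∂_3, so H_2 ≅ Z.

As a check, the Euler characteristic is 5 − 9 + 6 = 2, which agrees with 1 − 0 + 1 = 2.

Hence the Betti numbers are b_0 = 1, b_1 = 0, b_2 = 1.

b_0 = 1, b_1 = 0, b_2 = 1.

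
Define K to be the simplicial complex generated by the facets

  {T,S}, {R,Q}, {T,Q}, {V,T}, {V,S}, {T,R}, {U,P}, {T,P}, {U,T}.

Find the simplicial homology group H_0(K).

We work with the vertex ordering P < Q < R < S < T < U < V. The simplices of K, each written with vertices in increasing order, are:

  0-simplices (7): P, Q, R, S, T, U, V
  1-simplices (9): PT, PU, QR, QT, RT, ST, SV, TU, TV

giving chain groups C_0 ≅ Z^7, C_1 ≅ Z^9.

∂_1: C_1 → C_0 sends each edge [p,q] (with p < q) to q − p.
The resulting 7×9 matrix has rank 6, and its Smith normal form has invariant factors (1,1,1,1,1,1).

From H_k ≅ ker(∂_k) / im(∂_{k+1}) we obtain:

  H_0: rank C_0 − rank ∂_1 = 7 − 6 = 1, and the invariant factors of ∂_1 are all 1, so H_0 ≅ Z.

H_0 = Z.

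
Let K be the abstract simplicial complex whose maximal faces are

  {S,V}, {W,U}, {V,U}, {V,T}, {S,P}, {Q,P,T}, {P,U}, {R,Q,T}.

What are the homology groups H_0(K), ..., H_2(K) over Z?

Fix the vertex order P < Q < R < S < T < U < V < W and write every simplex with vertices in increasing order. Then dim K = 2 and the simplices of K are:

  0-simplices (8): P, Q, R, S, T, U, V, W
  1-simplices (11): PQ, PS, PT, PU, QR, QT, RT, SV, TV, UV, UW
  2-simplices (2): PQT, QRT

so the chain groups are C_0 ≅ Z^8, C_1 ≅ Z^11, C_2 ≅ Z^2.

The boundary map ∂_1: C_1 → C_0 is given by ∂[p,q] = [q] − [p]. For instance
  ∂QR = R − Q.
This gives a 8×11 integer matrix of rank 7; reducing to Smith normal form yields diagonal entries (1,1,1,1,1,1,1).

The boundary map ∂_2: C_2 → C_1 sends each 2-simplex [p,q,r] to [q,r] − [p,r] + [p,q]. For instance
  ∂PQT = QT − PT + PQ,
  ∂QRT = RT − QT + QR.
The 11×2 boundary matrix has rank 2 and Smith normal form diag(1,1).

Reading off H_k = ker ∂_k / im ∂_{k+1}:

  H_0: rank C_0 − rank ∂_1 = 8 − 7 = 1, and the invariant factors of ∂_1 are all 1, so H_0 = Z.
  H_1: rank ker ∂_1 − rank ∂_2 = (11 − 7) − 2 = 2, and the invariant factors of ∂_2 are all 1, so H_1 = Z^2.
  H_2: rank ker ∂_2 − rank ∂_3 = (2 − 2) − 0 = 0, and there is no ∂_3, so H_2 = 0.

H_0 = Z,  H_1 = Z^2,  H_2 = 0.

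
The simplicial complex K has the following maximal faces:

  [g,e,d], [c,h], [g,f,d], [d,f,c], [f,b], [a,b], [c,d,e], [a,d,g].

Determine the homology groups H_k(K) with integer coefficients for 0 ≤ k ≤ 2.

H_0 ≅ Z,  H_1 ≅ Z,  H_2 = 0.

Take the total order a < b < c < d < e < f < g < h on the vertex set. Then K (dimension 2) consists of the simplices:

  0-simplices (8): a, b, c, d, e, f, g, h
  1-simplices (13): ab, ad, ag, bf, cd, ce, cf, ch, de, df, dg, eg, fg
  2-simplices (5): adg, cde, cdf, deg, dfg

giving chain groups C_0 ≅ Z^8, C_1 ≅ Z^13, C_2 ≅ Z^5.

The boundary map ∂_1: C_1 → C_0 sends each edge [p,q] (with p < q) to q − p. For instance
  ∂ce = e − c.
The resulting 8×13 matrix has rank 7, and its Smith normal form has invariant factors (1,1,1,1,1,1,1).

∂_2: C_2 → C_1 sends each 2-simplex [p,q,r] to [q,r] − [p,r] + [p,q]. For instance
  ∂cde = de − ce + cd,
  ∂dfg = fg − dg + df.
As a 13×5 matrix over Z this has rank 5, with invariant factors (1,1,1,1,1).

Reading off H_k = ker ∂_k / im ∂_{k+1}:

  H_0: rank C_0 − rank ∂_1 = 8 − 7 = 1, and the invariant factors of ∂_1 are all 1, so H_0 = Z.
  H_1: rank ker ∂_1 − rank ∂_2 = (13 − 7) − 5 = 1, and the invariant factors of ∂_2 are all 1, so H_1 = Z.
  H_2: rank ker ∂_2 − rank ∂_3 = (5 − 5) − 0 = 0, and there is no ∂_3, so H_2 = 0.

As a check, the Euler characteristic is 8 − 13 + 5 = 0, which agrees with 1 − 1 + 0 = 0.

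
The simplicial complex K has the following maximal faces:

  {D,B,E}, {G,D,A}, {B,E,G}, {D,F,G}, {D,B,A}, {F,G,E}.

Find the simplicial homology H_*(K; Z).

H_0 ≅ Z,  H_1 ≅ Z,  H_2 = 0.

Order the vertices as A < B < D < E < F < G. Listing each simplex with vertices in this order, K has dimension 2 with simplices:

  0-simplices (6): A, B, D, E, F, G
  1-simplices (12): AB, AD, AG, BD, BE, BG, DE, DF, DG, EF, EG, FG
  2-simplices (6): ABD, ADG, BDE, BEG, DFG, EFG

giving chain groups C_0 ≅ Z^6, C_1 ≅ Z^12, C_2 ≅ Z^6.

The boundary map ∂_1: C_1 → C_0 maps an edge to its endpoints' difference, ∂[p,q] = q − p.
This gives a 6×12 integer matrix of rank 5; reducing to Smith normal form yields diagonal entries (1,1,1,1,1).

The boundary map ∂_2: C_2 → C_1 acts by ∂[p,q,r] = [q,r] − [p,r] + [p,q]. For instance
  ∂BEG = EG − BG + BE,
  ∂EFG = FG − EG + EF.
As a 12×6 matrix over Z this has rank 6, with invariant factors (1,1,1,1,1,1).

Computing H_k = (kernel of ∂_k) / (image of ∂_{k+1}):

  H_0: rank C_0 − rank ∂_1 = 6 − 5 = 1, and the invariant factors of ∂_1 are all 1, so H_0 ≅ Z.
  H_1: rank ker ∂_1 − rank ∂_2 = (12 − 5) − 6 = 1, and the invariant factors of ∂_2 are all 1, so H_1 ≅ Z.
  H_2: rank ker ∂_2 − rank ∂_3 = (6 − 6) − 0 = 0, and there is no ∂_3, so H_2 ≅ 0.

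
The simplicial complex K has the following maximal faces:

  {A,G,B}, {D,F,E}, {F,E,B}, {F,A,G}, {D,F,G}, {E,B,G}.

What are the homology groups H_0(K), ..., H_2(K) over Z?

H_0 = Z,  H_1 = Z,  H_2 = 0.

We work with the vertex ordering A < B < D < E < F < G. The simplices of K, each written with vertices in increasing order, are:

  0-simplices (6): A, B, D, E, F, G
  1-simplices (12): AB, AF, AG, BE, BF, BG, DE, DF, DG, EF, EG, FG
  2-simplices (6): ABG, AFG, BEF, BEG, DEF, DFG

Hence C_0 ≅ Z^6, C_1 ≅ Z^12, C_2 ≅ Z^6.

The boundary map ∂_1: C_1 → C_0 is given by ∂[p,q] = [q] − [p]. For instance
  ∂DF = F − D.
This gives a 6×12 integer matrix of rank 5; reducing to Smith normal form yields diagonal entries (1,1,1,1,1).

Boundary ∂_2: C_2 → C_1 acts by ∂[p,q,r] = [q,r] − [p,r] + [p,q]. For instance
  ∂DEF = EF − DF + DE,
  ∂AFG = FG − AG + AF.
This gives a 12×6 integer matrix of rank 6; reducing to Smith normal form yields diagonal entries (1,1,1,1,1,1).

Reading off H_k = ker ∂_k / im ∂_{k+1}:

  H_0: rank C_0 − rank ∂_1 = 6 − 5 = 1, and the invariant factors of ∂_1 are all 1, so H_0 = Z.
  H_1: rank ker ∂_1 − rank ∂_2 = (12 − 5) − 6 = 1, and the invariant factors of ∂_2 are all 1, so H_1 = Z.
  H_2: rank ker ∂_2 − rank ∂_3 = (6 − 6) − 0 = 0, and there is no ∂_3, so H_2 = 0.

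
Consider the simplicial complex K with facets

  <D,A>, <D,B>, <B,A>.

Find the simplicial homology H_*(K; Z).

H_0 ≅ Z,  H_1 ≅ Z.

Order the vertices as A < B < D. Listing each simplex with vertices in this order, K has dimension 1 with simplices:

  0-simplices (3): A, B, D
  1-simplices (3): AB, AD, BD

giving chain groups C_0 ≅ Z^3, C_1 ≅ Z^3.

The boundary map ∂_1: C_1 → C_0 sends each edge [p,q] (with p < q) to q − p.
This gives a 3×3 integer matrix of rank 2; reducing to Smith normal form yields diagonal entries (1,1).

From H_k ≅ ker(∂_k) / im(∂_{k+1}) we obtain:

  H_0: rank C_0 − rank ∂_1 = 3 − 2 = 1, and the invariant factors of ∂_1 are all 1, so H_0 ≅ Z.
  H_1: rank ker ∂_1 − rank ∂_2 = (3 − 2) − 0 = 1, and there is no ∂_2, so H_1 ≅ Z.

As a check, the Euler characteristic is 3 − 3 = 0, which agrees with 1 − 1 = 0.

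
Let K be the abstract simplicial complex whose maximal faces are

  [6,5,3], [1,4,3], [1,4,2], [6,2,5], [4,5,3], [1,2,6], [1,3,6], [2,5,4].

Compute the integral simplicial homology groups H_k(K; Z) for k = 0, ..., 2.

H_0 ≅ Z,  H_1 = 0,  H_2 ≅ Z.

Order the vertices as 1 < 2 < 3 < 4 < 5 < 6. Listing each simplex with vertices in this order, K has dimension 2 with simplices:

  0-simplices (6): [1], [2], [3], [4], [5], [6]
  1-simplices (12): [1,2], [1,3], [1,4], [1,6], [2,4], [2,5], [2,6], [3,4], [3,5], [3,6], [4,5], [5,6]
  2-simplices (8): [1,2,4], [1,2,6], [1,3,4], [1,3,6], [2,4,5], [2,5,6], [3,4,5], [3,5,6]

giving chain groups C_0 ≅ Z^6, C_1 ≅ Z^12, C_2 ≅ Z^8.

∂_1: C_1 → C_0 sends each edge [p,q] (with p < q) to q − p. For instance
  ∂[3,5] = [5] − [3].
As a 6×12 matrix over Z this has rank 5, with invariant factors (1,1,1,1,1).

The boundary map ∂_2: C_2 → C_1 sends each 2-simplex [p,q,r] to [q,r] − [p,r] + [p,q]. For instance
  ∂[3,5,6] = [5,6] − [3,6] + [3,5],
  ∂[2,5,6] = [5,6] − [2,6] + [2,5].
This gives a 12×8 integer matrix of rank 7; reducing to Smith normal form yields diagonal entries (1,1,1,1,1,1,1).

From H_k ≅ ker(∂_k) / im(∂_{k+1}) we obtain:

  H_0: rank C_0 − rank ∂_1 = 6 − 5 = 1, and the invariant factors of ∂_1 are all 1, so H_0 = Z.
  H_1: rank ker ∂_1 − rank ∂_2 = (12 − 5) − 7 = 0, and the invariant factors of ∂_2 are all 1, so H_1 = 0.
  H_2: rank ker ∂_2 − rank ∂_3 = (8 − 7) − 0 = 1, and there is no ∂_3, so H_2 = Z.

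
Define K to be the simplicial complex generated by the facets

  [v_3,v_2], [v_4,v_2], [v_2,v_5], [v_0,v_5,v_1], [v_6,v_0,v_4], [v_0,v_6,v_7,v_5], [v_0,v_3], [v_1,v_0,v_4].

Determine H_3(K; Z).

H_3 = 0.

Fix the vertex order v_0 < v_1 < v_2 < v_3 < v_4 < v_5 < v_6 < v_7 and write every simplex with vertices in increasing order. Then dim K = 3 and the simplices of K are:

  0-simplices (8): [v_0], [v_1], [v_2], [v_3], [v_4], [v_5], [v_6], [v_7]
  1-simplices (15): (15 of them)
  2-simplices (7): [v_0,v_1,v_4], [v_0,v_1,v_5], [v_0,v_4,v_6], [v_0,v_5,v_6], [v_0,v_5,v_7], [v_0,v_6,v_7], [v_5,v_6,v_7]
  3-simplices (1): [v_0,v_5,v_6,v_7]

Hence C_0 ≅ Z^8, C_1 ≅ Z^15, C_2 ≅ Z^7, C_3 ≅ Z^1.

The boundary map ∂_1: C_1 → C_0 is given by ∂[p,q] = [q] − [p]. For instance
  ∂[v_0,v_7] = [v_7] − [v_0].
The 8×15 boundary matrix has rank 7 and Smith normal form diag(1,1,1,1,1,1,1).

The boundary map ∂_2: C_2 → C_1 sends each 2-simplex [p,q,r] to [q,r] − [p,r] + [p,q]. For instance
  ∂[v_0,v_4,v_6] = [v_4,v_6] − [v_0,v_6] + [v_0,v_4],
  ∂[v_0,v_5,v_6] = [v_5,v_6] − [v_0,v_6] + [v_0,v_5].
The resulting 15×7 matrix has rank 6, and its Smith normal form has invariant factors (1,1,1,1,1,1).

The boundary map ∂_3: C_3 → C_2 sends each 3-simplex σ to the alternating sum Σ_i (−1)^i (σ with its i-th vertex removed). For instance
  ∂[v_0,v_5,v_6,v_7] = [v_5,v_6,v_7] − [v_0,v_6,v_7] + [v_0,v_5,v_7] − [v_0,v_5,v_6].
The 7×1 boundary matrix has rank 1 and Smith normal form diag(1).

Computing H_k = (kernel of ∂_k) / (image of ∂_{k+1}):

  H_3: rank ker ∂_3 − rank ∂_4 = (1 − 1) − 0 = 0, and there is no ∂_4, so H_3 ≅ 0.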